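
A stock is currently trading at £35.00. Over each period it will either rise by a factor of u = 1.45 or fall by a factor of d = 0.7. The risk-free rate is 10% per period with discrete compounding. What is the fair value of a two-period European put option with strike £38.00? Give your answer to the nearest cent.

Risk-neutral probability p = (1 + 0.1 − 0.7)/(1.45 − 0.7) = 0.4000/0.7500 = 0.5333
Terminal stock prices: S_uu = 73.59, S_ud = 35.52, S_dd = 17.15
Terminal payoffs (K − S): max(-35.59, 0) = 0, max(2.475, 0) = 2.475, max(20.85, 0) = 20.85
Node u (S = 50.75): V_u = 1/1.1·[0.5333·0.0000 + 0.4667·2.4750] = 1.0500
Node d (S = 24.5): V_d = 1/1.1·[0.5333·2.4750 + 0.4667·20.8500] = 10.0455
Node 0 (S = 35): V_0 = 1/1.1·[0.5333·1.0500 + 0.4667·10.0455] = 4.7708

£4.77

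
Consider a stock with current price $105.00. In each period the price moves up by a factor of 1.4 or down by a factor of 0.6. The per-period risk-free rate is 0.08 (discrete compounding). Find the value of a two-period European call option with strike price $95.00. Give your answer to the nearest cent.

$34.20

Risk-neutral probability p = (1 + 0.08 − 0.6)/(1.4 − 0.6) = 0.4800/0.8000 = 0.6000
Terminal stock prices: S_uu = 205.8, S_ud = 88.2, S_dd = 37.8
Terminal payoffs (S − K): max(110.8, 0) = 110.8, max(-6.8, 0) = 0, max(-57.2, 0) = 0
Node u (S = 147): V_u = 1/1.08·[0.6000·110.8000 + 0.4000·0.0000] = 61.5556
Node d (S = 63): V_d = 1/1.08·[0.6000·0.0000 + 0.4000·0.0000] = 0.0000
Node 0 (S = 105): V_0 = 1/1.08·[0.6000·61.5556 + 0.4000·0.0000] = 34.1975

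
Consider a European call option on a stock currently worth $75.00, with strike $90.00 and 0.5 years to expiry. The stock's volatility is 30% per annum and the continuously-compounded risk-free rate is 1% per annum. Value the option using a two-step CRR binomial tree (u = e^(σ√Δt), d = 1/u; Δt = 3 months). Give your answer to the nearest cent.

CRR parameters: u = e^(σ√Δt) = e^(0.3·√0.25) = 1.1618, d = 1/u = 0.8607
Per-period rate: rΔt = 0.01·0.25 = 0.0025, so R = e^0.0025 = 1.0025
Risk-neutral probability p = (e^0.0025 − 0.8607)/(1.1618 − 0.8607) = 0.1418/0.3011 = 0.4709
Terminal stock prices: S_uu = 101.2, S_ud = 75, S_dd = 55.56
Terminal payoffs (S − K): max(11.24, 0) = 11.24, max(-15, 0) = 0, max(-34.44, 0) = 0
Node u (S = 87.14): V_u = e^(−0.0025)·[0.4709·11.2394 + 0.5291·0.0000] = 5.2792
Node d (S = 64.55): V_d = e^(−0.0025)·[0.4709·0.0000 + 0.5291·0.0000] = 0.0000
Node 0 (S = 75): V_0 = e^(−0.0025)·[0.4709·5.2792 + 0.5291·0.0000] = 2.4797

$2.48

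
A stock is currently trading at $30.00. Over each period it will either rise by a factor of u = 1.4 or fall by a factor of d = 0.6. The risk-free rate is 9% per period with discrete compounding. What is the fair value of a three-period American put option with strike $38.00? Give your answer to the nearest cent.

$9.97

Risk-neutral probability p = (1 + 0.09 − 0.6)/(1.4 − 0.6) = 0.4900/0.8000 = 0.6125
Terminal stock prices: S_uuu = 82.32, S_uud = 35.28, S_udd = 15.12, S_ddd = 6.48
Terminal payoffs (K − S): max(-44.32, 0) = 0, max(2.72, 0) = 2.72, max(22.88, 0) = 22.88, max(31.52, 0) = 31.52
Node uu (S = 58.8): continuation = 1/1.09·[0.6125·0.0000 + 0.3875·2.7200] = 0.9670; exercise value = 0.0000 ≤ continuation, so V_uu = 0.9670
Node ud (S = 25.2): continuation = 1/1.09·[0.6125·2.7200 + 0.3875·22.8800] = 9.6624; exercise value = 12.8000 > continuation, so V_ud = 12.8000 (exercise)
Node dd (S = 10.8): continuation = 1/1.09·[0.6125·22.8800 + 0.3875·31.5200] = 24.0624; exercise value = 27.2000 > continuation, so V_dd = 27.2000 (exercise)
Node u (S = 42): continuation = 1/1.09·[0.6125·0.9670 + 0.3875·12.8000] = 5.0938; exercise value = 0.0000 ≤ continuation, so V_u = 5.0938
Node d (S = 18): continuation = 1/1.09·[0.6125·12.8000 + 0.3875·27.2000] = 16.8624; exercise value = 20.0000 > continuation, so V_d = 20.0000 (exercise)
Node 0 (S = 30): continuation = 1/1.09·[0.6125·5.0938 + 0.3875·20.0000] = 9.9724; exercise value = 8.0000 ≤ continuation, so V_0 = 9.9724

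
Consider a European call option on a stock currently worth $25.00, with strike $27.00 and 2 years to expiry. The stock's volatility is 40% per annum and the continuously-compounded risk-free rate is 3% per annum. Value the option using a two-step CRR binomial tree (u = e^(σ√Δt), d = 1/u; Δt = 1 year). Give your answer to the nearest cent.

CRR parameters: u = e^(σ√Δt) = e^(0.4·√1) = 1.4918, d = 1/u = 0.6703
Per-period rate: rΔt = 0.03·1 = 0.03, so R = e^0.03 = 1.0305
Risk-neutral probability p = (e^0.03 − 0.6703)/(1.4918 − 0.6703) = 0.3601/0.8215 = 0.4384
Terminal stock prices: S_uu = 55.64, S_ud = 25, S_dd = 11.23
Terminal payoffs (S − K): max(28.64, 0) = 28.64, max(-2, 0) = 0, max(-15.77, 0) = 0
Node u (S = 37.3): V_u = e^(−0.03)·[0.4384·28.6385 + 0.5616·0.0000] = 12.1836
Node d (S = 16.76): V_d = e^(−0.03)·[0.4384·0.0000 + 0.5616·0.0000] = 0.0000
Node 0 (S = 25): V_0 = e^(−0.03)·[0.4384·12.1836 + 0.5616·0.0000] = 5.1833

$5.18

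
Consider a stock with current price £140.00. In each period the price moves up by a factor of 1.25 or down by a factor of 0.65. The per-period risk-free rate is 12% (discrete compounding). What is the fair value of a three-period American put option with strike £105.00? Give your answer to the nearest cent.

£3.52

Risk-neutral probability p = (1 + 0.12 − 0.65)/(1.25 − 0.65) = 0.4700/0.6000 = 0.7833
Terminal stock prices: S_uuu = 273.4, S_uud = 142.2, S_udd = 73.94, S_ddd = 38.45
Terminal payoffs (K − S): max(-168.4, 0) = 0, max(-37.19, 0) = 0, max(31.06, 0) = 31.06, max(66.55, 0) = 66.55
Node uu (S = 218.8): continuation = 1/1.12·[0.7833·0.0000 + 0.2167·0.0000] = 0.0000; exercise value = 0.0000 ≤ continuation, so V_uu = 0.0000
Node ud (S = 113.8): continuation = 1/1.12·[0.7833·0.0000 + 0.2167·31.0625] = 6.0091; exercise value = 0.0000 ≤ continuation, so V_ud = 6.0091
Node dd (S = 59.15): continuation = 1/1.12·[0.7833·31.0625 + 0.2167·66.5525] = 34.6000; exercise value = 45.8500 > continuation, so V_dd = 45.8500 (exercise)
Node u (S = 175): continuation = 1/1.12·[0.7833·0.0000 + 0.2167·6.0091] = 1.1625; exercise value = 0.0000 ≤ continuation, so V_u = 1.1625
Node d (S = 91): continuation = 1/1.12·[0.7833·6.0091 + 0.2167·45.8500] = 13.0726; exercise value = 14.0000 > continuation, so V_d = 14.0000 (exercise)
Node 0 (S = 140): continuation = 1/1.12·[0.7833·1.1625 + 0.2167·14.0000] = 3.5214; exercise value = 0.0000 ≤ continuation, so V_0 = 3.5214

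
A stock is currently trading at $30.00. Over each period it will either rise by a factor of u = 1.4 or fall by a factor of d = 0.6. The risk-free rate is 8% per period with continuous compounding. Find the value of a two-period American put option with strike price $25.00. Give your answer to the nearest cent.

Risk-neutral probability p = (e^0.08 − 0.6)/(1.4 − 0.6) = 0.4833/0.8000 = 0.6041
Terminal stock prices: S_uu = 58.8, S_ud = 25.2, S_dd = 10.8
Terminal payoffs (K − S): max(-33.8, 0) = 0, max(-0.2, 0) = 0, max(14.2, 0) = 14.2
Node u (S = 42): continuation = e^(−0.08)·[0.6041·0.0000 + 0.3959·0.0000] = 0.0000; exercise value = 0.0000 ≤ continuation, so V_u = 0.0000
Node d (S = 18): continuation = e^(−0.08)·[0.6041·0.0000 + 0.3959·14.2000] = 5.1894; exercise value = 7.0000 > continuation, so V_d = 7.0000 (exercise)
Node 0 (S = 30): continuation = e^(−0.08)·[0.6041·0.0000 + 0.3959·7.0000] = 2.5582; exercise value = 0.0000 ≤ continuation, so V_0 = 2.5582

$2.56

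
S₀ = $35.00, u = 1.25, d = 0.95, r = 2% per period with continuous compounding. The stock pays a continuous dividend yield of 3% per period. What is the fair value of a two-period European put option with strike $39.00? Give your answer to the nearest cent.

Per-period risk-free factor R = e^0.02 = 1.0202; dividend-adjusted growth = e^(0.02−0.03) = 0.9900.
Risk-neutral probability p = (0.9900 − 0.95)/(1.25 − 0.95) = 0.0400/0.3000 = 0.1335
Terminal stock prices: S_uu = 54.69, S_ud = 41.56, S_dd = 31.59
Terminal payoffs (K − S): max(-15.69, 0) = 0, max(-2.562, 0) = 0, max(7.413, 0) = 7.413
Node u (S = 43.75): V_u = e^(−0.02)·[0.1335·0.0000 + 0.8665·0.0000] = 0.0000
Node d (S = 33.25): V_d = e^(−0.02)·[0.1335·0.0000 + 0.8665·7.4125] = 6.2958
Node 0 (S = 35): V_0 = e^(−0.02)·[0.1335·0.0000 + 0.8665·6.2958] = 5.3473

$5.35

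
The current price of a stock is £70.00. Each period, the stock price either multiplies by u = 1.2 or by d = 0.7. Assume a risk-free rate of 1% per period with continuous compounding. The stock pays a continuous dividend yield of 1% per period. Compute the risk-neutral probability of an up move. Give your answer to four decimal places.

Per-period risk-free factor R = e^0.01 = 1.0101; dividend-adjusted growth = e^(0.01−0.01) = 1.0000.
Risk-neutral probability p = (1.0000 − 0.7)/(1.2 − 0.7) = 0.3000/0.5000 = 0.6000

p = 0.6000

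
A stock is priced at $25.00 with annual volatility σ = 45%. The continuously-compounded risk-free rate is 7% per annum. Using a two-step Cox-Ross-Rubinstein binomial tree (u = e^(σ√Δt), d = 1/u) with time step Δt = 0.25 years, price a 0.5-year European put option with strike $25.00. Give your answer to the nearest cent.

CRR parameters: u = e^(σ√Δt) = e^(0.45·√0.25) = 1.2523, d = 1/u = 0.7985
Per-period rate: rΔt = 0.07·0.25 = 0.0175, so R = e^0.0175 = 1.0177
Risk-neutral probability p = (e^0.0175 − 0.7985)/(1.2523 − 0.7985) = 0.2191/0.4538 = 0.4829
Terminal stock prices: S_uu = 39.21, S_ud = 25, S_dd = 15.94
Terminal payoffs (K − S): max(-14.21, 0) = 0, max(0, 0) = 0, max(9.059, 0) = 9.059
Node u (S = 31.31): V_u = e^(−0.0175)·[0.4829·0.0000 + 0.5171·0.0000] = 0.0000
Node d (S = 19.96): V_d = e^(−0.0175)·[0.4829·0.0000 + 0.5171·9.0593] = 4.6034
Node 0 (S = 25): V_0 = e^(−0.0175)·[0.4829·0.0000 + 0.5171·4.6034] = 2.3392

$2.34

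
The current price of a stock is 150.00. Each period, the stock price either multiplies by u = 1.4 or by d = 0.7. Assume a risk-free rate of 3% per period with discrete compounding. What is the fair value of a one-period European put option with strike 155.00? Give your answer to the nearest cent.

Risk-neutral probability p = (1 + 0.03 − 0.7)/(1.4 − 0.7) = 0.3300/0.7000 = 0.4714
Terminal stock prices: S_u = 210, S_d = 105
Terminal payoffs (K − S): max(-55, 0) = 0, max(50, 0) = 50
Node 0 (S = 150): V_0 = 1/1.03·[0.4714·0.0000 + 0.5286·50.0000] = 25.6588

25.66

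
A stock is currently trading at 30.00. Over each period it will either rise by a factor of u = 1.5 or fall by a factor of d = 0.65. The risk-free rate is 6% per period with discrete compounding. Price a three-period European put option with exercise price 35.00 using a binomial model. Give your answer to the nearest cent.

Risk-neutral probability p = (1 + 0.06 − 0.65)/(1.5 − 0.65) = 0.4100/0.8500 = 0.4824
Terminal stock prices: S_uuu = 101.2, S_uud = 43.88, S_udd = 19.01, S_ddd = 8.239
Terminal payoffs (K − S): max(-66.25, 0) = 0, max(-8.875, 0) = 0, max(15.99, 0) = 15.99, max(26.76, 0) = 26.76
Node uu (S = 67.5): V_uu = 1/1.06·[0.4824·0.0000 + 0.5176·0.0000] = 0.0000
Node ud (S = 29.25): V_ud = 1/1.06·[0.4824·0.0000 + 0.5176·15.9875] = 7.8074
Node dd (S = 12.68): V_dd = 1/1.06·[0.4824·15.9875 + 0.5176·26.7613] = 20.3439
Node u (S = 45): V_u = 1/1.06·[0.4824·0.0000 + 0.5176·7.8074] = 3.8127
Node d (S = 19.5): V_d = 1/1.06·[0.4824·7.8074 + 0.5176·20.3439] = 13.4876
Node 0 (S = 30): V_0 = 1/1.06·[0.4824·3.8127 + 0.5176·13.4876] = 8.3216

8.32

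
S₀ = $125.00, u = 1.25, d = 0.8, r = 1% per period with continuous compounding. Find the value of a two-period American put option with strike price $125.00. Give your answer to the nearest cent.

Risk-neutral probability p = (e^0.01 − 0.8)/(1.25 − 0.8) = 0.2101/0.4500 = 0.4668
Terminal stock prices: S_uu = 195.3, S_ud = 125, S_dd = 80
Terminal payoffs (K − S): max(-70.31, 0) = 0, max(0, 0) = 0, max(45, 0) = 45
Node u (S = 156.2): continuation = e^(−0.01)·[0.4668·0.0000 + 0.5332·0.0000] = 0.0000; exercise value = 0.0000 ≤ continuation, so V_u = 0.0000
Node d (S = 100): continuation = e^(−0.01)·[0.4668·0.0000 + 0.5332·45.0000] = 23.7562; exercise value = 25.0000 > continuation, so V_d = 25.0000 (exercise)
Node 0 (S = 125): continuation = e^(−0.01)·[0.4668·0.0000 + 0.5332·25.0000] = 13.1979; exercise value = 0.0000 ≤ continuation, so V_0 = 13.1979

$13.20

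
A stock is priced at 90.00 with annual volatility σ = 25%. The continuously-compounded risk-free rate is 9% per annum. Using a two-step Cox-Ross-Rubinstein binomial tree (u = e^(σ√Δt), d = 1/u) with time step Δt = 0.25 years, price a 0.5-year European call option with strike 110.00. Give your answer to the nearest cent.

CRR parameters: u = e^(σ√Δt) = e^(0.25·√0.25) = 1.1331, d = 1/u = 0.8825
Per-period rate: rΔt = 0.09·0.25 = 0.0225, so R = e^0.0225 = 1.0228
Risk-neutral probability p = (e^0.0225 − 0.8825)/(1.1331 − 0.8825) = 0.1403/0.2507 = 0.5596
Terminal stock prices: S_uu = 115.6, S_ud = 90, S_dd = 70.09
Terminal payoffs (S − K): max(5.562, 0) = 5.562, max(-20, 0) = 0, max(-39.91, 0) = 0
Node u (S = 102): V_u = e^(−0.0225)·[0.5596·5.5623 + 0.4404·0.0000] = 3.0433
Node d (S = 79.42): V_d = e^(−0.0225)·[0.5596·0.0000 + 0.4404·0.0000] = 0.0000
Node 0 (S = 90): V_0 = e^(−0.0225)·[0.5596·3.0433 + 0.4404·0.0000] = 1.6650

1.67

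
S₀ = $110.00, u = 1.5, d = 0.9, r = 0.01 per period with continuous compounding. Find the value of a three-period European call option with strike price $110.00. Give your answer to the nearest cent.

$19.00

Risk-neutral probability p = (e^0.01 − 0.9)/(1.5 − 0.9) = 0.1101/0.6000 = 0.1834
Terminal stock prices: S_uuu = 371.2, S_uud = 222.8, S_udd = 133.7, S_ddd = 80.19
Terminal payoffs (S − K): max(261.2, 0) = 261.2, max(112.8, 0) = 112.8, max(23.65, 0) = 23.65, max(-29.81, 0) = 0
Node uu (S = 247.5): V_uu = e^(−0.01)·[0.1834·261.2500 + 0.8166·112.7500] = 138.5945
Node ud (S = 148.5): V_ud = e^(−0.01)·[0.1834·112.7500 + 0.8166·23.6500] = 39.5945
Node dd (S = 89.1): V_dd = e^(−0.01)·[0.1834·23.6500 + 0.8166·0.0000] = 4.2946
Node u (S = 165): V_u = e^(−0.01)·[0.1834·138.5945 + 0.8166·39.5945] = 57.1781
Node d (S = 99): V_d = e^(−0.01)·[0.1834·39.5945 + 0.8166·4.2946] = 10.6621
Node 0 (S = 110): V_0 = e^(−0.01)·[0.1834·57.1781 + 0.8166·10.6621] = 19.0029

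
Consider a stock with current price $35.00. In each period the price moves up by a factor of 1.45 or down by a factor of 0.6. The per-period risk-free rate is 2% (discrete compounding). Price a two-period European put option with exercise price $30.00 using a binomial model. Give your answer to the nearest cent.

$4.28

Risk-neutral probability p = (1 + 0.02 − 0.6)/(1.45 − 0.6) = 0.4200/0.8500 = 0.4941
Terminal stock prices: S_uu = 73.59, S_ud = 30.45, S_dd = 12.6
Terminal payoffs (K − S): max(-43.59, 0) = 0, max(-0.45, 0) = 0, max(17.4, 0) = 17.4
Node u (S = 50.75): V_u = 1/1.02·[0.4941·0.0000 + 0.5059·0.0000] = 0.0000
Node d (S = 21): V_d = 1/1.02·[0.4941·0.0000 + 0.5059·17.4000] = 8.6298
Node 0 (S = 35): V_0 = 1/1.02·[0.4941·0.0000 + 0.5059·8.6298] = 4.2800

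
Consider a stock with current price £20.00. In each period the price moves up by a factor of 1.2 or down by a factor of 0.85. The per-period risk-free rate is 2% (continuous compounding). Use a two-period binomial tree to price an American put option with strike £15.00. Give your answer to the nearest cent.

Risk-neutral probability p = (e^0.02 − 0.85)/(1.2 − 0.85) = 0.1702/0.3500 = 0.4863
Terminal stock prices: S_uu = 28.8, S_ud = 20.4, S_dd = 14.45
Terminal payoffs (K − S): max(-13.8, 0) = 0, max(-5.4, 0) = 0, max(0.55, 0) = 0.55
Node u (S = 24): continuation = e^(−0.02)·[0.4863·0.0000 + 0.5137·0.0000] = 0.0000; exercise value = 0.0000 ≤ continuation, so V_u = 0.0000
Node d (S = 17): continuation = e^(−0.02)·[0.4863·0.0000 + 0.5137·0.5500] = 0.2769; exercise value = 0.0000 ≤ continuation, so V_d = 0.2769
Node 0 (S = 20): continuation = e^(−0.02)·[0.4863·0.0000 + 0.5137·0.2769] = 0.1395; exercise value = 0.0000 ≤ continuation, so V_0 = 0.1395

£0.14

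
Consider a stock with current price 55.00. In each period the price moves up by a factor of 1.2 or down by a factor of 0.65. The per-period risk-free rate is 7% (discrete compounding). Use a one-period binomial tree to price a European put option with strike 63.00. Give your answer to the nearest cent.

6.02

Risk-neutral probability p = (1 + 0.07 − 0.65)/(1.2 − 0.65) = 0.4200/0.5500 = 0.7636
Terminal stock prices: S_u = 66, S_d = 35.75
Terminal payoffs (K − S): max(-3, 0) = 0, max(27.25, 0) = 27.25
Node 0 (S = 55): V_0 = 1/1.07·[0.7636·0.0000 + 0.2364·27.2500] = 6.0195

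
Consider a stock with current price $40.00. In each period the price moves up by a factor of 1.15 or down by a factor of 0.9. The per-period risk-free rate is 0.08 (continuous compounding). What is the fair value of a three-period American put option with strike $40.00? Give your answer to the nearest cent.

Risk-neutral probability p = (e^0.08 − 0.9)/(1.15 − 0.9) = 0.1833/0.2500 = 0.7331
Terminal stock prices: S_uuu = 60.83, S_uud = 47.61, S_udd = 37.26, S_ddd = 29.16
Terminal payoffs (K − S): max(-20.83, 0) = 0, max(-7.61, 0) = 0, max(2.74, 0) = 2.74, max(10.84, 0) = 10.84
Node uu (S = 52.9): continuation = e^(−0.08)·[0.7331·0.0000 + 0.2669·0.0000] = 0.0000; exercise value = 0.0000 ≤ continuation, so V_uu = 0.0000
Node ud (S = 41.4): continuation = e^(−0.08)·[0.7331·0.0000 + 0.2669·2.7400] = 0.6750; exercise value = 0.0000 ≤ continuation, so V_ud = 0.6750
Node dd (S = 32.4): continuation = e^(−0.08)·[0.7331·2.7400 + 0.2669·10.8400] = 4.5247; exercise value = 7.6000 > continuation, so V_dd = 7.6000 (exercise)
Node u (S = 46): continuation = e^(−0.08)·[0.7331·0.0000 + 0.2669·0.6750] = 0.1663; exercise value = 0.0000 ≤ continuation, so V_u = 0.1663
Node d (S = 36): continuation = e^(−0.08)·[0.7331·0.6750 + 0.2669·7.6000] = 2.3289; exercise value = 4.0000 > continuation, so V_d = 4.0000 (exercise)
Node 0 (S = 40): continuation = e^(−0.08)·[0.7331·0.1663 + 0.2669·4.0000] = 1.0979; exercise value = 0.0000 ≤ continuation, so V_0 = 1.0979

$1.10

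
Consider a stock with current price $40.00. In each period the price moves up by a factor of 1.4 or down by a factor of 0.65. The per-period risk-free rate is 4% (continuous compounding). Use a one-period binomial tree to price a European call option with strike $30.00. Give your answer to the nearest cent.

Risk-neutral probability p = (e^0.04 − 0.65)/(1.4 − 0.65) = 0.3908/0.7500 = 0.5211
Terminal stock prices: S_u = 56, S_d = 26
Terminal payoffs (S − K): max(26, 0) = 26, max(-4, 0) = 0
Node 0 (S = 40): V_0 = e^(−0.04)·[0.5211·26.0000 + 0.4789·0.0000] = 13.0169

$13.02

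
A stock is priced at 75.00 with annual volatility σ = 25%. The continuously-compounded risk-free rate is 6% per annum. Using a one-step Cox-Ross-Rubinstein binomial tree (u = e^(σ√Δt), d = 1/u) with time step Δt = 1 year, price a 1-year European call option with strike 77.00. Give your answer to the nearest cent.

10.18

CRR parameters: u = e^(σ√Δt) = e^(0.25·√1) = 1.2840, d = 1/u = 0.7788
Per-period rate: rΔt = 0.06·1 = 0.06, so R = e^0.06 = 1.0618
Risk-neutral probability p = (e^0.06 − 0.7788)/(1.2840 − 0.7788) = 0.2830/0.5052 = 0.5602
Terminal stock prices: S_u = 96.3, S_d = 58.41
Terminal payoffs (S − K): max(19.3, 0) = 19.3, max(-18.59, 0) = 0
Node 0 (S = 75): V_0 = e^(−0.06)·[0.5602·19.3019 + 0.4398·0.0000] = 10.1836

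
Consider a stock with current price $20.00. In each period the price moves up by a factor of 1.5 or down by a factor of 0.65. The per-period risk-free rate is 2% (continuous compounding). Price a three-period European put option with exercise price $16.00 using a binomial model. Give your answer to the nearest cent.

Risk-neutral probability p = (e^0.02 − 0.65)/(1.5 − 0.65) = 0.3702/0.8500 = 0.4355
Terminal stock prices: S_uuu = 67.5, S_uud = 29.25, S_udd = 12.68, S_ddd = 5.492
Terminal payoffs (K − S): max(-51.5, 0) = 0, max(-13.25, 0) = 0, max(3.325, 0) = 3.325, max(10.51, 0) = 10.51
Node uu (S = 45): V_uu = e^(−0.02)·[0.4355·0.0000 + 0.5645·0.0000] = 0.0000
Node ud (S = 19.5): V_ud = e^(−0.02)·[0.4355·0.0000 + 0.5645·3.3250] = 1.8397
Node dd (S = 8.45): V_dd = e^(−0.02)·[0.4355·3.3250 + 0.5645·10.5075] = 7.2332
Node u (S = 30): V_u = e^(−0.02)·[0.4355·0.0000 + 0.5645·1.8397] = 1.0179
Node d (S = 13): V_d = e^(−0.02)·[0.4355·1.8397 + 0.5645·7.2332] = 4.7874
Node 0 (S = 20): V_0 = e^(−0.02)·[0.4355·1.0179 + 0.5645·4.7874] = 3.0834

$3.08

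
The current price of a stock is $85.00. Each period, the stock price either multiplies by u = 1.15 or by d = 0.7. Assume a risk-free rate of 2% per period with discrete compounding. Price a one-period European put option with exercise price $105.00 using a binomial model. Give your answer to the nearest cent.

Risk-neutral probability p = (1 + 0.02 − 0.7)/(1.15 − 0.7) = 0.3200/0.4500 = 0.7111
Terminal stock prices: S_u = 97.75, S_d = 59.5
Terminal payoffs (K − S): max(7.25, 0) = 7.25, max(45.5, 0) = 45.5
Node 0 (S = 85): V_0 = 1/1.02·[0.7111·7.2500 + 0.2889·45.5000] = 17.9412

$17.94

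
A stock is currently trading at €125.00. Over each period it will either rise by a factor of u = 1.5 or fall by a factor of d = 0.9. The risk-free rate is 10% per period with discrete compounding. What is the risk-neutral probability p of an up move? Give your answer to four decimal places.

p = 0.3333

Risk-neutral probability p = (1 + 0.1 − 0.9)/(1.5 − 0.9) = 0.2000/0.6000 = 0.3333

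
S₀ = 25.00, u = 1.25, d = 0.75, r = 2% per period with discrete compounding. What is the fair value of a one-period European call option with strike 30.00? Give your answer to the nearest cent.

0.66

Risk-neutral probability p = (1 + 0.02 − 0.75)/(1.25 − 0.75) = 0.2700/0.5000 = 0.5400
Terminal stock prices: S_u = 31.25, S_d = 18.75
Terminal payoffs (S − K): max(1.25, 0) = 1.25, max(-11.25, 0) = 0
Node 0 (S = 25): V_0 = 1/1.02·[0.5400·1.2500 + 0.4600·0.0000] = 0.6618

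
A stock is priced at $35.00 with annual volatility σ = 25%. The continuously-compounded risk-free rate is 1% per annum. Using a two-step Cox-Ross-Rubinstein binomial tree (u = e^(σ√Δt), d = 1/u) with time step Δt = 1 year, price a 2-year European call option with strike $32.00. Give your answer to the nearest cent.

$6.74

CRR parameters: u = e^(σ√Δt) = e^(0.25·√1) = 1.2840, d = 1/u = 0.7788
Per-period rate: rΔt = 0.01·1 = 0.01, so R = e^0.01 = 1.0101
Risk-neutral probability p = (e^0.01 − 0.7788)/(1.2840 − 0.7788) = 0.2312/0.5052 = 0.4577
Terminal stock prices: S_uu = 57.71, S_ud = 35, S_dd = 21.23
Terminal payoffs (S − K): max(25.71, 0) = 25.71, max(3, 0) = 3, max(-10.77, 0) = 0
Node u (S = 44.94): V_u = e^(−0.01)·[0.4577·25.7052 + 0.5423·3.0000] = 13.2593
Node d (S = 27.26): V_d = e^(−0.01)·[0.4577·3.0000 + 0.5423·0.0000] = 1.3595
Node 0 (S = 35): V_0 = e^(−0.01)·[0.4577·13.2593 + 0.5423·1.3595] = 6.7385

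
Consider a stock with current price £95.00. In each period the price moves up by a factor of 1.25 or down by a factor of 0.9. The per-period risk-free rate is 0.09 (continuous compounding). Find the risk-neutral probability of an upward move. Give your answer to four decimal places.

Risk-neutral probability p = (e^0.09 − 0.9)/(1.25 − 0.9) = 0.1942/0.3500 = 0.5548

p = 0.5548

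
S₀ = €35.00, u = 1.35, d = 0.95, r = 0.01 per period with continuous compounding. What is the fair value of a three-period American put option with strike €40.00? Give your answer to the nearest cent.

€5.96

Risk-neutral probability p = (e^0.01 − 0.95)/(1.35 − 0.95) = 0.0601/0.4000 = 0.1501
Terminal stock prices: S_uuu = 86.11, S_uud = 60.6, S_udd = 42.64, S_ddd = 30.01
Terminal payoffs (K − S): max(-46.11, 0) = 0, max(-20.6, 0) = 0, max(-2.643, 0) = 0, max(9.992, 0) = 9.992
Node uu (S = 63.79): continuation = e^(−0.01)·[0.1501·0.0000 + 0.8499·0.0000] = 0.0000; exercise value = 0.0000 ≤ continuation, so V_uu = 0.0000
Node ud (S = 44.89): continuation = e^(−0.01)·[0.1501·0.0000 + 0.8499·0.0000] = 0.0000; exercise value = 0.0000 ≤ continuation, so V_ud = 0.0000
Node dd (S = 31.59): continuation = e^(−0.01)·[0.1501·0.0000 + 0.8499·9.9919] = 8.4073; exercise value = 8.4125 > continuation, so V_dd = 8.4125 (exercise)
Node u (S = 47.25): continuation = e^(−0.01)·[0.1501·0.0000 + 0.8499·0.0000] = 0.0000; exercise value = 0.0000 ≤ continuation, so V_u = 0.0000
Node d (S = 33.25): continuation = e^(−0.01)·[0.1501·0.0000 + 0.8499·8.4125] = 7.0784; exercise value = 6.7500 ≤ continuation, so V_d = 7.0784
Node 0 (S = 35): continuation = e^(−0.01)·[0.1501·0.0000 + 0.8499·7.0784] = 5.9559; exercise value = 5.0000 ≤ continuation, so V_0 = 5.9559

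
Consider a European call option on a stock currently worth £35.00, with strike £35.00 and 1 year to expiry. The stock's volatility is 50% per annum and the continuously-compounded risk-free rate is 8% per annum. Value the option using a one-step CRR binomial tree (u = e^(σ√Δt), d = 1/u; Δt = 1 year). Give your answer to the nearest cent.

CRR parameters: u = e^(σ√Δt) = e^(0.5·√1) = 1.6487, d = 1/u = 0.6065
Per-period rate: rΔt = 0.08·1 = 0.08, so R = e^0.08 = 1.0833
Risk-neutral probability p = (e^0.08 − 0.6065)/(1.6487 − 0.6065) = 0.4768/1.0422 = 0.4575
Terminal stock prices: S_u = 57.71, S_d = 21.23
Terminal payoffs (S − K): max(22.71, 0) = 22.71, max(-13.77, 0) = 0
Node 0 (S = 35): V_0 = e^(−0.08)·[0.4575·22.7052 + 0.5425·0.0000] = 9.5881

£9.59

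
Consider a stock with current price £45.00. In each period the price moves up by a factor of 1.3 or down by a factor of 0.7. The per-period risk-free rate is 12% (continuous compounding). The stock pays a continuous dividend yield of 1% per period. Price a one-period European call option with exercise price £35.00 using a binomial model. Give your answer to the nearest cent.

Per-period risk-free factor R = e^0.12 = 1.1275; dividend-adjusted growth = e^(0.12−0.01) = 1.1163.
Risk-neutral probability p = (1.1163 − 0.7)/(1.3 − 0.7) = 0.4163/0.6000 = 0.6938
Terminal stock prices: S_u = 58.5, S_d = 31.5
Terminal payoffs (S − K): max(23.5, 0) = 23.5, max(-3.5, 0) = 0
Node 0 (S = 45): V_0 = e^(−0.12)·[0.6938·23.5000 + 0.3062·0.0000] = 14.4605

£14.46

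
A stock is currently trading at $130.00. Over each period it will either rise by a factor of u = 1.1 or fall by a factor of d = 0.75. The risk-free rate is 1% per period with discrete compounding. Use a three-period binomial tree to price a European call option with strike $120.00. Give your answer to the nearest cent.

Risk-neutral probability p = (1 + 0.01 − 0.75)/(1.1 − 0.75) = 0.2600/0.3500 = 0.7429
Terminal stock prices: S_uuu = 173, S_uud = 118, S_udd = 80.44, S_ddd = 54.84
Terminal payoffs (S − K): max(53.03, 0) = 53.03, max(-2.025, 0) = 0, max(-39.56, 0) = 0, max(-65.16, 0) = 0
Node uu (S = 157.3): V_uu = 1/1.01·[0.7429·53.0300 + 0.2571·0.0000] = 39.0037
Node ud (S = 107.2): V_ud = 1/1.01·[0.7429·0.0000 + 0.2571·0.0000] = 0.0000
Node dd (S = 73.12): V_dd = 1/1.01·[0.7429·0.0000 + 0.2571·0.0000] = 0.0000
Node u (S = 143): V_u = 1/1.01·[0.7429·39.0037 + 0.2571·0.0000] = 28.6873
Node d (S = 97.5): V_d = 1/1.01·[0.7429·0.0000 + 0.2571·0.0000] = 0.0000
Node 0 (S = 130): V_0 = 1/1.01·[0.7429·28.6873 + 0.2571·0.0000] = 21.0996

$21.10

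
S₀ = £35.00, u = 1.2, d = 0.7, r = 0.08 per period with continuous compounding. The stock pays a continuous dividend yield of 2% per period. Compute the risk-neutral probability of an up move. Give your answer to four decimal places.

Per-period risk-free factor R = e^0.08 = 1.0833; dividend-adjusted growth = e^(0.08−0.02) = 1.0618.
Risk-neutral probability p = (1.0618 − 0.7)/(1.2 − 0.7) = 0.3618/0.5000 = 0.7237

p = 0.7237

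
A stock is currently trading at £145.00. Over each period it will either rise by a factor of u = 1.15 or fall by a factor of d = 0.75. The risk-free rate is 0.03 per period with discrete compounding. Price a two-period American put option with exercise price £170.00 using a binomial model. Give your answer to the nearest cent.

£26.73

Risk-neutral probability p = (1 + 0.03 − 0.75)/(1.15 − 0.75) = 0.2800/0.4000 = 0.7000
Terminal stock prices: S_uu = 191.8, S_ud = 125.1, S_dd = 81.56
Terminal payoffs (K − S): max(-21.76, 0) = 0, max(44.94, 0) = 44.94, max(88.44, 0) = 88.44
Node u (S = 166.8): continuation = 1/1.03·[0.7000·0.0000 + 0.3000·44.9375] = 13.0886; exercise value = 3.2500 ≤ continuation, so V_u = 13.0886
Node d (S = 108.8): continuation = 1/1.03·[0.7000·44.9375 + 0.3000·88.4375] = 56.2985; exercise value = 61.2500 > continuation, so V_d = 61.2500 (exercise)
Node 0 (S = 145): continuation = 1/1.03·[0.7000·13.0886 + 0.3000·61.2500] = 26.7350; exercise value = 25.0000 ≤ continuation, so V_0 = 26.7350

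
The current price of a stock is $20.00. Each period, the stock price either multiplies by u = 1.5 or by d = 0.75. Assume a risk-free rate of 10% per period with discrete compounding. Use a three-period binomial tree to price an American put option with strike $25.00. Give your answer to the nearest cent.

$5.66

Risk-neutral probability p = (1 + 0.1 − 0.75)/(1.5 − 0.75) = 0.3500/0.7500 = 0.4667
Terminal stock prices: S_uuu = 67.5, S_uud = 33.75, S_udd = 16.88, S_ddd = 8.438
Terminal payoffs (K − S): max(-42.5, 0) = 0, max(-8.75, 0) = 0, max(8.125, 0) = 8.125, max(16.56, 0) = 16.56
Node uu (S = 45): continuation = 1/1.1·[0.4667·0.0000 + 0.5333·0.0000] = 0.0000; exercise value = 0.0000 ≤ continuation, so V_uu = 0.0000
Node ud (S = 22.5): continuation = 1/1.1·[0.4667·0.0000 + 0.5333·8.1250] = 3.9394; exercise value = 2.5000 ≤ continuation, so V_ud = 3.9394
Node dd (S = 11.25): continuation = 1/1.1·[0.4667·8.1250 + 0.5333·16.5625] = 11.4773; exercise value = 13.7500 > continuation, so V_dd = 13.7500 (exercise)
Node u (S = 30): continuation = 1/1.1·[0.4667·0.0000 + 0.5333·3.9394] = 1.9100; exercise value = 0.0000 ≤ continuation, so V_u = 1.9100
Node d (S = 15): continuation = 1/1.1·[0.4667·3.9394 + 0.5333·13.7500] = 8.3379; exercise value = 10.0000 > continuation, so V_d = 10.0000 (exercise)
Node 0 (S = 20): continuation = 1/1.1·[0.4667·1.9100 + 0.5333·10.0000] = 5.6588; exercise value = 5.0000 ≤ continuation, so V_0 = 5.6588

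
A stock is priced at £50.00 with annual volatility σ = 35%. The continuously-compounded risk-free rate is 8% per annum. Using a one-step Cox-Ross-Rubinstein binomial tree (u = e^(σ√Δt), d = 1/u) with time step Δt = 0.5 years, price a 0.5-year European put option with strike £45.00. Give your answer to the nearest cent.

£2.75

CRR parameters: u = e^(σ√Δt) = e^(0.35·√0.5) = 1.2808, d = 1/u = 0.7808
Per-period rate: rΔt = 0.08·0.5 = 0.04, so R = e^0.04 = 1.0408
Risk-neutral probability p = (e^0.04 − 0.7808)/(1.2808 − 0.7808) = 0.2601/0.5000 = 0.5201
Terminal stock prices: S_u = 64.04, S_d = 39.04
Terminal payoffs (K − S): max(-19.04, 0) = 0, max(5.962, 0) = 5.962
Node 0 (S = 50): V_0 = e^(−0.04)·[0.5201·0.0000 + 0.4799·5.9620] = 2.7492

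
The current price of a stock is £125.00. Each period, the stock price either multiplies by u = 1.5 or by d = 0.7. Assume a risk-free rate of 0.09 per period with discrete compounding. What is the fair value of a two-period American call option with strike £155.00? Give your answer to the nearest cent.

£25.25

Risk-neutral probability p = (1 + 0.09 − 0.7)/(1.5 − 0.7) = 0.3900/0.8000 = 0.4875
Terminal stock prices: S_uu = 281.2, S_ud = 131.2, S_dd = 61.25
Terminal payoffs (S − K): max(126.2, 0) = 126.2, max(-23.75, 0) = 0, max(-93.75, 0) = 0
Node u (S = 187.5): continuation = 1/1.09·[0.4875·126.2500 + 0.5125·0.0000] = 56.4650; exercise value = 32.5000 ≤ continuation, so V_u = 56.4650
Node d (S = 87.5): continuation = 1/1.09·[0.4875·0.0000 + 0.5125·0.0000] = 0.0000; exercise value = 0.0000 ≤ continuation, so V_d = 0.0000
Node 0 (S = 125): continuation = 1/1.09·[0.4875·56.4650 + 0.5125·0.0000] = 25.2539; exercise value = 0.0000 ≤ continuation, so V_0 = 25.2539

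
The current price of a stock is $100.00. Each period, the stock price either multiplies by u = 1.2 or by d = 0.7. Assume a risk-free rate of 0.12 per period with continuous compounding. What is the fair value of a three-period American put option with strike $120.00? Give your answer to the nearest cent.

$20.00

Risk-neutral probability p = (e^0.12 − 0.7)/(1.2 − 0.7) = 0.4275/0.5000 = 0.8550
Terminal stock prices: S_uuu = 172.8, S_uud = 100.8, S_udd = 58.8, S_ddd = 34.3
Terminal payoffs (K − S): max(-52.8, 0) = 0, max(19.2, 0) = 19.2, max(61.2, 0) = 61.2, max(85.7, 0) = 85.7
Node uu (S = 144): continuation = e^(−0.12)·[0.8550·0.0000 + 0.1450·19.2000] = 2.4693; exercise value = 0.0000 ≤ continuation, so V_uu = 2.4693
Node ud (S = 84): continuation = e^(−0.12)·[0.8550·19.2000 + 0.1450·61.2000] = 22.4305; exercise value = 36.0000 > continuation, so V_ud = 36.0000 (exercise)
Node dd (S = 49): continuation = e^(−0.12)·[0.8550·61.2000 + 0.1450·85.7000] = 57.4305; exercise value = 71.0000 > continuation, so V_dd = 71.0000 (exercise)
Node u (S = 120): continuation = e^(−0.12)·[0.8550·2.4693 + 0.1450·36.0000] = 6.5024; exercise value = 0.0000 ≤ continuation, so V_u = 6.5024
Node d (S = 70): continuation = e^(−0.12)·[0.8550·36.0000 + 0.1450·71.0000] = 36.4305; exercise value = 50.0000 > continuation, so V_d = 50.0000 (exercise)
Node 0 (S = 100): continuation = e^(−0.12)·[0.8550·6.5024 + 0.1450·50.0000] = 11.3613; exercise value = 20.0000 > continuation, so V_0 = 20.0000 (exercise)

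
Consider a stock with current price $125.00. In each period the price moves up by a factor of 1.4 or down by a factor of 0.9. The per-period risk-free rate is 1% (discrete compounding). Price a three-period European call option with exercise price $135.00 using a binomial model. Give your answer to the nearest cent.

$14.18

Risk-neutral probability p = (1 + 0.01 − 0.9)/(1.4 − 0.9) = 0.1100/0.5000 = 0.2200
Terminal stock prices: S_uuu = 343, S_uud = 220.5, S_udd = 141.8, S_ddd = 91.13
Terminal payoffs (S − K): max(208, 0) = 208, max(85.5, 0) = 85.5, max(6.75, 0) = 6.75, max(-43.87, 0) = 0
Node uu (S = 245): V_uu = 1/1.01·[0.2200·208.0000 + 0.7800·85.5000] = 111.3366
Node ud (S = 157.5): V_ud = 1/1.01·[0.2200·85.5000 + 0.7800·6.7500] = 23.8366
Node dd (S = 101.2): V_dd = 1/1.01·[0.2200·6.7500 + 0.7800·0.0000] = 1.4703
Node u (S = 175): V_u = 1/1.01·[0.2200·111.3366 + 0.7800·23.8366] = 42.6600
Node d (S = 112.5): V_d = 1/1.01·[0.2200·23.8366 + 0.7800·1.4703] = 6.3276
Node 0 (S = 125): V_0 = 1/1.01·[0.2200·42.6600 + 0.7800·6.3276] = 14.1790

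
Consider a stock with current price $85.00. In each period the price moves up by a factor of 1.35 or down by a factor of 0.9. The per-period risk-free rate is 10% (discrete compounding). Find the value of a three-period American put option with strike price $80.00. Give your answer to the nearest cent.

$2.84

Risk-neutral probability p = (1 + 0.1 − 0.9)/(1.35 − 0.9) = 0.2000/0.4500 = 0.4444
Terminal stock prices: S_uuu = 209.1, S_uud = 139.4, S_udd = 92.95, S_ddd = 61.97
Terminal payoffs (K − S): max(-129.1, 0) = 0, max(-59.42, 0) = 0, max(-12.95, 0) = 0, max(18.03, 0) = 18.03
Node uu (S = 154.9): continuation = 1/1.1·[0.4444·0.0000 + 0.5556·0.0000] = 0.0000; exercise value = 0.0000 ≤ continuation, so V_uu = 0.0000
Node ud (S = 103.3): continuation = 1/1.1·[0.4444·0.0000 + 0.5556·0.0000] = 0.0000; exercise value = 0.0000 ≤ continuation, so V_ud = 0.0000
Node dd (S = 68.85): continuation = 1/1.1·[0.4444·0.0000 + 0.5556·18.0350] = 9.1086; exercise value = 11.1500 > continuation, so V_dd = 11.1500 (exercise)
Node u (S = 114.8): continuation = 1/1.1·[0.4444·0.0000 + 0.5556·0.0000] = 0.0000; exercise value = 0.0000 ≤ continuation, so V_u = 0.0000
Node d (S = 76.5): continuation = 1/1.1·[0.4444·0.0000 + 0.5556·11.1500] = 5.6313; exercise value = 3.5000 ≤ continuation, so V_d = 5.6313
Node 0 (S = 85): continuation = 1/1.1·[0.4444·0.0000 + 0.5556·5.6313] = 2.8441; exercise value = 0.0000 ≤ continuation, so V_0 = 2.8441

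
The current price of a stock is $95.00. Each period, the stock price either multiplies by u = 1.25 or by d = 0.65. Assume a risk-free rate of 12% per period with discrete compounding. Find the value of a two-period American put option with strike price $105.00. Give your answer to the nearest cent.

Risk-neutral probability p = (1 + 0.12 − 0.65)/(1.25 − 0.65) = 0.4700/0.6000 = 0.7833
Terminal stock prices: S_uu = 148.4, S_ud = 77.19, S_dd = 40.14
Terminal payoffs (K − S): max(-43.44, 0) = 0, max(27.81, 0) = 27.81, max(64.86, 0) = 64.86
Node u (S = 118.8): continuation = 1/1.12·[0.7833·0.0000 + 0.2167·27.8125] = 5.3804; exercise value = 0.0000 ≤ continuation, so V_u = 5.3804
Node d (S = 61.75): continuation = 1/1.12·[0.7833·27.8125 + 0.2167·64.8625] = 32.0000; exercise value = 43.2500 > continuation, so V_d = 43.2500 (exercise)
Node 0 (S = 95): continuation = 1/1.12·[0.7833·5.3804 + 0.2167·43.2500] = 12.1299; exercise value = 10.0000 ≤ continuation, so V_0 = 12.1299

$12.13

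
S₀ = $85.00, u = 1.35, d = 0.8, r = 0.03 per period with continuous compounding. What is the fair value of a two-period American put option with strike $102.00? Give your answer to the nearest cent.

$21.51

Risk-neutral probability p = (e^0.03 − 0.8)/(1.35 − 0.8) = 0.2305/0.5500 = 0.4190
Terminal stock prices: S_uu = 154.9, S_ud = 91.8, S_dd = 54.4
Terminal payoffs (K − S): max(-52.91, 0) = 0, max(10.2, 0) = 10.2, max(47.6, 0) = 47.6
Node u (S = 114.8): continuation = e^(−0.03)·[0.4190·0.0000 + 0.5810·10.2000] = 5.7510; exercise value = 0.0000 ≤ continuation, so V_u = 5.7510
Node d (S = 68): continuation = e^(−0.03)·[0.4190·10.2000 + 0.5810·47.6000] = 30.9854; exercise value = 34.0000 > continuation, so V_d = 34.0000 (exercise)
Node 0 (S = 85): continuation = e^(−0.03)·[0.4190·5.7510 + 0.5810·34.0000] = 21.5084; exercise value = 17.0000 ≤ continuation, so V_0 = 21.5084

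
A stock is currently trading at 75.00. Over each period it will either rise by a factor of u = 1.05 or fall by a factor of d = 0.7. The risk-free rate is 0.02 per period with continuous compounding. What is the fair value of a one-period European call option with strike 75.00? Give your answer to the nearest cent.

Risk-neutral probability p = (e^0.02 − 0.7)/(1.05 − 0.7) = 0.3202/0.3500 = 0.9149
Terminal stock prices: S_u = 78.75, S_d = 52.5
Terminal payoffs (S − K): max(3.75, 0) = 3.75, max(-22.5, 0) = 0
Node 0 (S = 75): V_0 = e^(−0.02)·[0.9149·3.7500 + 0.0851·0.0000] = 3.3628

3.36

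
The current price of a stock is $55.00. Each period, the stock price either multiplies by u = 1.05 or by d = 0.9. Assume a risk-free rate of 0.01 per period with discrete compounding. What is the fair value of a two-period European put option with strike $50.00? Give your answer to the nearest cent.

Risk-neutral probability p = (1 + 0.01 − 0.9)/(1.05 − 0.9) = 0.1100/0.1500 = 0.7333
Terminal stock prices: S_uu = 60.64, S_ud = 51.98, S_dd = 44.55
Terminal payoffs (K − S): max(-10.64, 0) = 0, max(-1.975, 0) = 0, max(5.45, 0) = 5.45
Node u (S = 57.75): V_u = 1/1.01·[0.7333·0.0000 + 0.2667·0.0000] = 0.0000
Node d (S = 49.5): V_d = 1/1.01·[0.7333·0.0000 + 0.2667·5.4500] = 1.4389
Node 0 (S = 55): V_0 = 1/1.01·[0.7333·0.0000 + 0.2667·1.4389] = 0.3799

$0.38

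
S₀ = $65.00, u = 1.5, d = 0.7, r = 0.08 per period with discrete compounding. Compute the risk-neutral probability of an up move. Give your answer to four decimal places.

p = 0.4750

Risk-neutral probability p = (1 + 0.08 − 0.7)/(1.5 − 0.7) = 0.3800/0.8000 = 0.4750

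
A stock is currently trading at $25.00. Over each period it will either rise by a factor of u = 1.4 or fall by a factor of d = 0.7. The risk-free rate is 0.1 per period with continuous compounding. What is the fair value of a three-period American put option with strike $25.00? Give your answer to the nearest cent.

$3.46

Risk-neutral probability p = (e^0.1 − 0.7)/(1.4 − 0.7) = 0.4052/0.7000 = 0.5788
Terminal stock prices: S_uuu = 68.6, S_uud = 34.3, S_udd = 17.15, S_ddd = 8.575
Terminal payoffs (K − S): max(-43.6, 0) = 0, max(-9.3, 0) = 0, max(7.85, 0) = 7.85, max(16.43, 0) = 16.43
Node uu (S = 49): continuation = e^(−0.1)·[0.5788·0.0000 + 0.4212·0.0000] = 0.0000; exercise value = 0.0000 ≤ continuation, so V_uu = 0.0000
Node ud (S = 24.5): continuation = e^(−0.1)·[0.5788·0.0000 + 0.4212·7.8500] = 2.9917; exercise value = 0.5000 ≤ continuation, so V_ud = 2.9917
Node dd (S = 12.25): continuation = e^(−0.1)·[0.5788·7.8500 + 0.4212·16.4250] = 10.3709; exercise value = 12.7500 > continuation, so V_dd = 12.7500 (exercise)
Node u (S = 35): continuation = e^(−0.1)·[0.5788·0.0000 + 0.4212·2.9917] = 1.1401; exercise value = 0.0000 ≤ continuation, so V_u = 1.1401
Node d (S = 17.5): continuation = e^(−0.1)·[0.5788·2.9917 + 0.4212·12.7500] = 6.4259; exercise value = 7.5000 > continuation, so V_d = 7.5000 (exercise)
Node 0 (S = 25): continuation = e^(−0.1)·[0.5788·1.1401 + 0.4212·7.5000] = 3.4554; exercise value = 0.0000 ≤ continuation, so V_0 = 3.4554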